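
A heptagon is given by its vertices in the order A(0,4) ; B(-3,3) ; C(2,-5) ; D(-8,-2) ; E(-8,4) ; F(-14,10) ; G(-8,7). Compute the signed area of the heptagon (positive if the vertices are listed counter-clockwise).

A→B: (0)(3) − (-3)(4) = 12
B→C: (-3)(-5) − (2)(3) = 9
C→D: (2)(-2) − (-8)(-5) = -44
D→E: (-8)(4) − (-8)(-2) = -48
E→F: (-8)(10) − (-14)(4) = -24
F→G: (-14)(7) − (-8)(10) = -18
G→A: (-8)(4) − (0)(7) = -32
Σ = -145
Signed area = Σ/2 = -72.5 (negative ⇒ clockwise traversal).

-72.5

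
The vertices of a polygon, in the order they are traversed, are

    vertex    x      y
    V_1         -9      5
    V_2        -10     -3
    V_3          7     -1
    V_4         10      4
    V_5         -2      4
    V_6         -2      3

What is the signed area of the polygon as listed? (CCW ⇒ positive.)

Apply the surveyor's formula: 2A = Σ (x_i·y_{i+1} − x_{i+1}·y_i), indices taken mod 6.
V_1→V_2: (-9)(-3) − (-10)(5) = 77
V_2→V_3: (-10)(-1) − (7)(-3) = 31
V_3→V_4: (7)(4) − (10)(-1) = 38
V_4→V_5: (10)(4) − (-2)(4) = 48
V_5→V_6: (-2)(3) − (-2)(4) = 2
V_6→V_1: (-2)(5) − (-9)(3) = 17
Σ = 213
Signed area = Σ/2 = 106.5 (positive ⇒ counter-clockwise traversal).

106.5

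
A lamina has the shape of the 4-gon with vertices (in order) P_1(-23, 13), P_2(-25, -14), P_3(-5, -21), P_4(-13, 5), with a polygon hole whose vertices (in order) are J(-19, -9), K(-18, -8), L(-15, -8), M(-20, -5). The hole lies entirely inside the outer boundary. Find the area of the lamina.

Outer boundary:
Apply Gauss's area formula: 2A = Σ (x_i·y_{i+1} − x_{i+1}·y_i), indices taken mod 4.
Σ = (647) + (455) + (-298) + (-54) = 750
Area = |Σ|/2 = 375.
Hole:
Apply the shoelace formula: 2A = Σ (x_i·y_{i+1} − x_{i+1}·y_i), indices taken mod 4.
Cross-terms: -10, 24, -85, 85  ⇒  Σ = 14
Area = |Σ|/2 = 7.
Net area = 375 − 7 = 368.

368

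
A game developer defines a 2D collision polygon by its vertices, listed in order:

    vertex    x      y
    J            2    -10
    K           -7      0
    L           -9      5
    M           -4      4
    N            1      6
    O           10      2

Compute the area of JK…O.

155.5

Apply Gauss's area formula: 2A = Σ (x_i·y_{i+1} − x_{i+1}·y_i), indices taken mod 6.
Cross-terms: -70, -35, -16, -28, -58, -104  ⇒  Σ = -311
Area = |Σ|/2 = 155.5.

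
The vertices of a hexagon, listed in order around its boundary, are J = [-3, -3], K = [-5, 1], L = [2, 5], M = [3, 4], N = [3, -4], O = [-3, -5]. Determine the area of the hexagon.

54.5

Apply the shoelace formula: 2A = Σ (x_i·y_{i+1} − x_{i+1}·y_i), indices taken mod 6.
Σ = (-18) + (-27) + (-7) + (-24) + (-27) + (-6) = -109
Area = |Σ|/2 = 54.5.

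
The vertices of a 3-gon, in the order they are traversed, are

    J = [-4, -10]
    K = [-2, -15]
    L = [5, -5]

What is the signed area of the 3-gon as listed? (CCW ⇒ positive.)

Apply Gauss's area formula: 2A = Σ (x_i·y_{i+1} − x_{i+1}·y_i), indices taken mod 3.
Cross-terms: 40, 85, -70  ⇒  Σ = 55
Signed area = Σ/2 = 27.5 (positive ⇒ counter-clockwise traversal).

27.5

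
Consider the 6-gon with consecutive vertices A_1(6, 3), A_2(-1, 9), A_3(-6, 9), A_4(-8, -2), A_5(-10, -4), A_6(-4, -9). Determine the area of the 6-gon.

Apply Gauss's area formula: 2A = Σ (x_i·y_{i+1} − x_{i+1}·y_i), indices taken mod 6.
Cross-terms: 57, 45, 84, 12, 74, 42  ⇒  Σ = 314
Area = |Σ|/2 = 157.

157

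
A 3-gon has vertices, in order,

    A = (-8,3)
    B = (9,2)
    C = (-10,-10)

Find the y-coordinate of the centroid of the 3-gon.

Apply the shoelace formula. First the cross-terms c_i = x_i·y_{i+1} − x_{i+1}·y_i:
  -43, -70, -110  ⇒  2A = -223, A = -111.5.
Then Σ (y_i + y_{i+1})·c_i = 1115, so ȳ = 1115 / (6·(-111.5)) = -5/3.

-5/3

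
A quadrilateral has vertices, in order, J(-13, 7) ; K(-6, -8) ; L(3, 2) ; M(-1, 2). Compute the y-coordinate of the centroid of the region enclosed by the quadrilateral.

Apply the surveyor's formula. First the cross-terms c_i = x_i·y_{i+1} − x_{i+1}·y_i:
  146, 12, 8, 19  ⇒  2A = 185, A = 92.5.
Then Σ (y_i + y_{i+1})·c_i = -15, so ȳ = -15 / (6·92.5) = -1/37.

-1/37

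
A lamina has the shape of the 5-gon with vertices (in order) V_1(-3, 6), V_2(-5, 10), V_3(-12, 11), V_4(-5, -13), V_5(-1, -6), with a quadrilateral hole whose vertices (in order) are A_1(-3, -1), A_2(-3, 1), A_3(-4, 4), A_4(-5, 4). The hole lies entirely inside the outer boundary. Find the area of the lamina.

131

Outer boundary:
Apply Gauss's area formula: 2A = Σ (x_i·y_{i+1} − x_{i+1}·y_i), indices taken mod 5.
V_1→V_2: (-3)(10) − (-5)(6) = 0
V_2→V_3: (-5)(11) − (-12)(10) = 65
V_3→V_4: (-12)(-13) − (-5)(11) = 211
V_4→V_5: (-5)(-6) − (-1)(-13) = 17
V_5→V_1: (-1)(6) − (-3)(-6) = -24
Σ = 269
Area = |Σ|/2 = 134.5.
Hole:
Apply the shoelace (surveyor's) formula: 2A = Σ (x_i·y_{i+1} − x_{i+1}·y_i), indices taken mod 4.
Cross-terms: -6, -8, 4, 17  ⇒  Σ = 7
Area = |Σ|/2 = 3.5.
Net area = 134.5 − 3.5 = 131.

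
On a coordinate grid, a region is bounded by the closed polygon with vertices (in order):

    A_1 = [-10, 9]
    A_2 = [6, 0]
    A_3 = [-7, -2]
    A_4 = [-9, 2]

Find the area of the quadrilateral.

79.5

A_1→A_2: (-10)(0) − (6)(9) = -54
A_2→A_3: (6)(-2) − (-7)(0) = -12
A_3→A_4: (-7)(2) − (-9)(-2) = -32
A_4→A_1: (-9)(9) − (-10)(2) = -61
Σ = -159
Area = |Σ|/2 = 79.5.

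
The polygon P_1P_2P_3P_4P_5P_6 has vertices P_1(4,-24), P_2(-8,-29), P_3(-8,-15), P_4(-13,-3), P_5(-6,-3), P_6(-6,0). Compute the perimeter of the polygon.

|P_1P_2| = √((-12)² + (-5)²) = √169 = 13
|P_2P_3| = √((0)² + (14)²) = √196 = 14
|P_3P_4| = √((-5)² + (12)²) = √169 = 13
|P_4P_5| = √((7)² + (0)²) = √49 = 7
|P_5P_6| = √((0)² + (3)²) = √9 = 3
|P_6P_1| = √((10)² + (-24)²) = √676 = 26
Perimeter = 13 + 14 + 13 + 7 + 3 + 26 = 76.

76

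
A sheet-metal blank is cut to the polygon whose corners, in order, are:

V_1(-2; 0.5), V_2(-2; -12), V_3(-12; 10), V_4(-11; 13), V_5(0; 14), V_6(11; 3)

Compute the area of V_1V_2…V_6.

Cross-terms: 25, -164, -46, -154, -154, 11.5  ⇒  Σ = -481.5
Area = |Σ|/2 = 240.75.

240.75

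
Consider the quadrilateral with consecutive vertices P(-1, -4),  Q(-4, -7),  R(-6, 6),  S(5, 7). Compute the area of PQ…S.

80

Σ = (-9) + (-66) + (-72) + (-13) = -160
Area = |Σ|/2 = 80.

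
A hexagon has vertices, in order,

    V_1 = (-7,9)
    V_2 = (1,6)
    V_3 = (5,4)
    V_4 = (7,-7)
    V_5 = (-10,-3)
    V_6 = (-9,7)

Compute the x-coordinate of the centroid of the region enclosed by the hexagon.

Apply Gauss's area formula. First the cross-terms c_i = x_i·y_{i+1} − x_{i+1}·y_i:
  -51, -26, -63, -91, -97, -32  ⇒  2A = -360, A = -180.
Then Σ (x_i + x_{i+1})·c_i = 2022, so x̄ = 2022 / (6·(-180)) = -337/180.

-337/180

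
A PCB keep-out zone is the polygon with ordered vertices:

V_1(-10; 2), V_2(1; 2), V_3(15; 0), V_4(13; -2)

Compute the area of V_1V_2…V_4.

38

Apply the shoelace (surveyor's) formula: 2A = Σ (x_i·y_{i+1} − x_{i+1}·y_i), indices taken mod 4.
V_1→V_2: (-10)(2) − (1)(2) = -22
V_2→V_3: (1)(0) − (15)(2) = -30
V_3→V_4: (15)(-2) − (13)(0) = -30
V_4→V_1: (13)(2) − (-10)(-2) = 6
Σ = -76
Area = |Σ|/2 = 38.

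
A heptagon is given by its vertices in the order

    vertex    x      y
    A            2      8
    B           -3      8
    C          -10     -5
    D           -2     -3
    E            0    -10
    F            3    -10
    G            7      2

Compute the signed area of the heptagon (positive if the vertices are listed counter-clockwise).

Apply Gauss's area formula: 2A = Σ (x_i·y_{i+1} − x_{i+1}·y_i), indices taken mod 7.
A→B: (2)(8) − (-3)(8) = 40
B→C: (-3)(-5) − (-10)(8) = 95
C→D: (-10)(-3) − (-2)(-5) = 20
D→E: (-2)(-10) − (0)(-3) = 20
E→F: (0)(-10) − (3)(-10) = 30
F→G: (3)(2) − (7)(-10) = 76
G→A: (7)(8) − (2)(2) = 52
Σ = 333
Signed area = Σ/2 = 166.5 (positive ⇒ counter-clockwise traversal).

166.5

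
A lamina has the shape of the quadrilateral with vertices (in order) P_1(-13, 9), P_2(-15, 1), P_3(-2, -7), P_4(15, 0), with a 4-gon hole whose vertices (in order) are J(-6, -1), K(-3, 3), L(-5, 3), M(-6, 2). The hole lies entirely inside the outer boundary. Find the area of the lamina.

229

Outer boundary:
Apply the surveyor's formula: 2A = Σ (x_i·y_{i+1} − x_{i+1}·y_i), indices taken mod 4.
P_1→P_2: (-13)(1) − (-15)(9) = 122
P_2→P_3: (-15)(-7) − (-2)(1) = 107
P_3→P_4: (-2)(0) − (15)(-7) = 105
P_4→P_1: (15)(9) − (-13)(0) = 135
Σ = 469
Area = |Σ|/2 = 234.5.
Hole:
Apply the shoelace (surveyor's) formula: 2A = Σ (x_i·y_{i+1} − x_{i+1}·y_i), indices taken mod 4.
Cross-terms: -21, 6, 8, 18  ⇒  Σ = 11
Area = |Σ|/2 = 5.5.
Net area = 234.5 − 5.5 = 229.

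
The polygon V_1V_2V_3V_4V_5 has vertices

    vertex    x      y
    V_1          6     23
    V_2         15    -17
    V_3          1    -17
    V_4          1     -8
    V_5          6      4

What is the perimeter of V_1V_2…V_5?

|V_1V_2| = √((9)² + (-40)²) = √1681 = 41
|V_2V_3| = √((-14)² + (0)²) = √196 = 14
|V_3V_4| = √((0)² + (9)²) = √81 = 9
|V_4V_5| = √((5)² + (12)²) = √169 = 13
|V_5V_1| = √((0)² + (19)²) = √361 = 19
Perimeter = 41 + 14 + 9 + 13 + 19 = 96.

96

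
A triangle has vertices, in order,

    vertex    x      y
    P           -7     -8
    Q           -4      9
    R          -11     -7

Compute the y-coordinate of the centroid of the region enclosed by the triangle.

Apply the surveyor's formula. First the cross-terms c_i = x_i·y_{i+1} − x_{i+1}·y_i:
  -95, 127, 39  ⇒  2A = 71, A = 35.5.
Then Σ (y_i + y_{i+1})·c_i = -426, so ȳ = -426 / (6·35.5) = -2.

-2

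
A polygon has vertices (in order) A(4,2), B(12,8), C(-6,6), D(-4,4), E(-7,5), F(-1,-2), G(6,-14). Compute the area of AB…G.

124.5

Σ = (8) + (120) + (0) + (8) + (19) + (26) + (68) = 249
Area = |Σ|/2 = 124.5.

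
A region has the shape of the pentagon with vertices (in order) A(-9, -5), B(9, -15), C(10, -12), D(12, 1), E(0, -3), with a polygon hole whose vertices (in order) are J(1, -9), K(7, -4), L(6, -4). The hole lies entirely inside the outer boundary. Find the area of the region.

Outer boundary:
Apply the shoelace (surveyor's) formula: 2A = Σ (x_i·y_{i+1} − x_{i+1}·y_i), indices taken mod 5.
Cross-terms: 180, 42, 154, -36, -27  ⇒  Σ = 313
Area = |Σ|/2 = 156.5.
Hole:
Apply the shoelace (surveyor's) formula: 2A = Σ (x_i·y_{i+1} − x_{i+1}·y_i), indices taken mod 3.
Σ = (59) + (-4) + (-50) = 5
Area = |Σ|/2 = 2.5.
Net area = 156.5 − 2.5 = 154.

154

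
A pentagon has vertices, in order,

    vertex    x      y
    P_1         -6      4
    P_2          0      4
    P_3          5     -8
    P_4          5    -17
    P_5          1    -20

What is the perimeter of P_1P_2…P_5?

|P_1P_2| = √((6)² + (0)²) = √36 = 6
|P_2P_3| = √((5)² + (-12)²) = √169 = 13
|P_3P_4| = √((0)² + (-9)²) = √81 = 9
|P_4P_5| = √((-4)² + (-3)²) = √25 = 5
|P_5P_1| = √((-7)² + (24)²) = √625 = 25
Perimeter = 6 + 13 + 9 + 5 + 25 = 58.

58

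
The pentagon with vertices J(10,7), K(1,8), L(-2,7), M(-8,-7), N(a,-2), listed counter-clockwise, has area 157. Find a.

Write out the shoelace sum; only the two edges meeting at N involve a:
2·Area = [((-8)·(-2) − a·(-7)) + (a·7 − 10·(-2))] + 166
       = 14·a + 202 = 314
⇒ a = 8.

8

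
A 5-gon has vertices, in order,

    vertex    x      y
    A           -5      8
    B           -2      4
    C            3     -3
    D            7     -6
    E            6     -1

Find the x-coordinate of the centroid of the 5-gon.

472/195

Apply Gauss's area formula. First the cross-terms c_i = x_i·y_{i+1} − x_{i+1}·y_i:
  -4, -6, 3, 29, 43  ⇒  2A = 65, A = 32.5.
Then Σ (x_i + x_{i+1})·c_i = 472, so x̄ = 472 / (6·32.5) = 472/195.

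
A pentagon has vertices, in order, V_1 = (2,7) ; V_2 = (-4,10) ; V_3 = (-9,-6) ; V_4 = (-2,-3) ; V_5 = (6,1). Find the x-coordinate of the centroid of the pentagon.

Apply the shoelace (surveyor's) formula. First the cross-terms c_i = x_i·y_{i+1} − x_{i+1}·y_i:
  48, 114, 15, 16, 40  ⇒  2A = 233, A = 116.5.
Then Σ (x_i + x_{i+1})·c_i = -1359, so x̄ = -1359 / (6·116.5) = -453/233.

-453/233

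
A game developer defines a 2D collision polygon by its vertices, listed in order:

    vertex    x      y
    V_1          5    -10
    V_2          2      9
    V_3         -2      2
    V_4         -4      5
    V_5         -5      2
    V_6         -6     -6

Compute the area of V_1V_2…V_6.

117

Apply the shoelace formula: 2A = Σ (x_i·y_{i+1} − x_{i+1}·y_i), indices taken mod 6.
V_1→V_2: (5)(9) − (2)(-10) = 65
V_2→V_3: (2)(2) − (-2)(9) = 22
V_3→V_4: (-2)(5) − (-4)(2) = -2
V_4→V_5: (-4)(2) − (-5)(5) = 17
V_5→V_6: (-5)(-6) − (-6)(2) = 42
V_6→V_1: (-6)(-10) − (5)(-6) = 90
Σ = 234
Area = |Σ|/2 = 117.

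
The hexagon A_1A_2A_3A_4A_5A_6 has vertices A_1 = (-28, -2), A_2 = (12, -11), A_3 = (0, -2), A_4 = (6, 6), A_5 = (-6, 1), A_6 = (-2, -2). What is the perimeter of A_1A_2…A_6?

110

|A_1A_2| = √((40)² + (-9)²) = √1681 = 41
|A_2A_3| = √((-12)² + (9)²) = √225 = 15
|A_3A_4| = √((6)² + (8)²) = √100 = 10
|A_4A_5| = √((-12)² + (-5)²) = √169 = 13
|A_5A_6| = √((4)² + (-3)²) = √25 = 5
|A_6A_1| = √((-26)² + (0)²) = √676 = 26
Perimeter = 41 + 15 + 10 + 13 + 5 + 26 = 110.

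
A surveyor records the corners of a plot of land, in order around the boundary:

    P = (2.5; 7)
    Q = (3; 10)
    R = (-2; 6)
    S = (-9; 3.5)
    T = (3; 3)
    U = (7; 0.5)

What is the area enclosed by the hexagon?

Apply the shoelace formula: 2A = Σ (x_i·y_{i+1} − x_{i+1}·y_i), indices taken mod 6.
P→Q: (2.5)(10) − (3)(7) = 4
Q→R: (3)(6) − (-2)(10) = 38
R→S: (-2)(3.5) − (-9)(6) = 47
S→T: (-9)(3) − (3)(3.5) = -37.5
T→U: (3)(0.5) − (7)(3) = -19.5
U→P: (7)(7) − (2.5)(0.5) = 47.75
Σ = 79.75
Area = |Σ|/2 = 39.875.

39.875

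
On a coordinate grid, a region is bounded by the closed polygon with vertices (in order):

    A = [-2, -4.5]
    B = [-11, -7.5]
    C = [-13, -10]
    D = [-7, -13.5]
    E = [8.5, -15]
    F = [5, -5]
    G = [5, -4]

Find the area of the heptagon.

A→B: (-2)(-7.5) − (-11)(-4.5) = -34.5
B→C: (-11)(-10) − (-13)(-7.5) = 12.5
C→D: (-13)(-13.5) − (-7)(-10) = 105.5
D→E: (-7)(-15) − (8.5)(-13.5) = 219.75
E→F: (8.5)(-5) − (5)(-15) = 32.5
F→G: (5)(-4) − (5)(-5) = 5
G→A: (5)(-4.5) − (-2)(-4) = -30.5
Σ = 310.25
Area = |Σ|/2 = 155.125.

155.125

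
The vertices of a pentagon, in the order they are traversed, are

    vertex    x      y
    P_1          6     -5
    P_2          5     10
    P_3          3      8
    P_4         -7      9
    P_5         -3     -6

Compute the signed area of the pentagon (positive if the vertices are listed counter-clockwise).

149

Σ = (85) + (10) + (83) + (69) + (51) = 298
Signed area = Σ/2 = 149 (positive ⇒ counter-clockwise traversal).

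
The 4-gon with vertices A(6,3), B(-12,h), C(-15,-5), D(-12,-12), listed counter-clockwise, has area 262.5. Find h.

13

Write out the shoelace sum; only the two edges meeting at B involve h:
2·Area = [(6·h − (-12)·3) + ((-12)·(-5) − (-15)·h)] + 156
       = 21·h + 252 = 525
⇒ h = 13.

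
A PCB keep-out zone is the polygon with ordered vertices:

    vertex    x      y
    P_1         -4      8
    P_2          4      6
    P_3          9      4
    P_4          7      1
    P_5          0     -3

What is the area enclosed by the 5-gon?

Apply the shoelace (surveyor's) formula: 2A = Σ (x_i·y_{i+1} − x_{i+1}·y_i), indices taken mod 5.
Σ = (-56) + (-38) + (-19) + (-21) + (-12) = -146
Area = |Σ|/2 = 73.

73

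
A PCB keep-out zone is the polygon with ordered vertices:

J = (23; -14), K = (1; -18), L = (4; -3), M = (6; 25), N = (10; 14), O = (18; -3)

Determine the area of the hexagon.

Apply Gauss's area formula: 2A = Σ (x_i·y_{i+1} − x_{i+1}·y_i), indices taken mod 6.
Σ = (-400) + (69) + (118) + (-166) + (-282) + (-183) = -844
Area = |Σ|/2 = 422.

422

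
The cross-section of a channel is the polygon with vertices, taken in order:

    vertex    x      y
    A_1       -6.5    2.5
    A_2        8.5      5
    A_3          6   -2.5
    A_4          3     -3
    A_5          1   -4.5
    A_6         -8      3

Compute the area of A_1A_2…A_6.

79.75

Σ = (-53.75) + (-51.25) + (-10.5) + (-10.5) + (-33) + (-0.5) = -159.5
Area = |Σ|/2 = 79.75.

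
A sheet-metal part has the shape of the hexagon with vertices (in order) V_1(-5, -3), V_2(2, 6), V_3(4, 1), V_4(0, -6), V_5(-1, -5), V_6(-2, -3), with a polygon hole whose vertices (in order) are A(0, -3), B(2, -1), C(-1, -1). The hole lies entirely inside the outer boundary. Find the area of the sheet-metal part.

43

Outer boundary:
Apply the surveyor's formula: 2A = Σ (x_i·y_{i+1} − x_{i+1}·y_i), indices taken mod 6.
Cross-terms: -24, -22, -24, -6, -7, -9  ⇒  Σ = -92
Area = |Σ|/2 = 46.
Hole:
Cross-terms: 6, -3, 3  ⇒  Σ = 6
Area = |Σ|/2 = 3.
Net area = 46 − 3 = 43.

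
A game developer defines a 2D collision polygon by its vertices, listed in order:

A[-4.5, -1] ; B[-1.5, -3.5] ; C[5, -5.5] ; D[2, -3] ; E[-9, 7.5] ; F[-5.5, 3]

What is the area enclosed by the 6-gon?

Apply the shoelace formula: 2A = Σ (x_i·y_{i+1} − x_{i+1}·y_i), indices taken mod 6.
Σ = (14.25) + (25.75) + (-4) + (-12) + (14.25) + (19) = 57.25
Area = |Σ|/2 = 28.625.

28.625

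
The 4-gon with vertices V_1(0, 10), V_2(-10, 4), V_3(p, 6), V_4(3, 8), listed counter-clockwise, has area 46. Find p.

The doubled signed area Σ (x_i y_{i+1} − x_{i+1} y_i) is linear in p.
With p=0 it equals 52; the coefficient of p is 4 (from the two edges through V_3).
So 4·p + 52 = 2·46 = 92 ⇒ p = 10.

10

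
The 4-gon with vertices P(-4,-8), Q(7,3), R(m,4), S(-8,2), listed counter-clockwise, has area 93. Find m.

Write out the shoelace sum; only the two edges meeting at R involve m:
2·Area = [(7·4 − m·3) + (m·2 − (-8)·4)] + 116
       = -1·m + 176 = 186
⇒ m = -10.

-10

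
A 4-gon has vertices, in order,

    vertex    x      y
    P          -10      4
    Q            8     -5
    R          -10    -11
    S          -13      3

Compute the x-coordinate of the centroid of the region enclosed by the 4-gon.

Apply the shoelace formula. First the cross-terms c_i = x_i·y_{i+1} − x_{i+1}·y_i:
  18, -138, -173, -22  ⇒  2A = -315, A = -157.5.
Then Σ (x_i + x_{i+1})·c_i = 4725, so x̄ = 4725 / (6·(-157.5)) = -5.

-5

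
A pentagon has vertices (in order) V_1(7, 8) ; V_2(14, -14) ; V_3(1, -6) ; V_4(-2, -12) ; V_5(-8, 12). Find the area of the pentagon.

286

Σ = (-210) + (-70) + (-24) + (-120) + (-148) = -572
Area = |Σ|/2 = 286.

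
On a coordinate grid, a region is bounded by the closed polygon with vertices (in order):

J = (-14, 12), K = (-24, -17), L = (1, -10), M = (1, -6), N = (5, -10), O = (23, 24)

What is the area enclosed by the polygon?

Cross-terms: 526, 257, 4, 20, 350, 612  ⇒  Σ = 1769
Area = |Σ|/2 = 884.5.

884.5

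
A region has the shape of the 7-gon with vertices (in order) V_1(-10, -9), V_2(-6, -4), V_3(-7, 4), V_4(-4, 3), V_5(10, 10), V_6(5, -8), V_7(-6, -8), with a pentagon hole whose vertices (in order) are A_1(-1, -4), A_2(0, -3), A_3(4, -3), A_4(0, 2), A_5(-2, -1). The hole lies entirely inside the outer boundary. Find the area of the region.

Outer boundary:
Cross-terms: -14, -52, -5, -70, -130, -88, -26  ⇒  Σ = -385
Area = |Σ|/2 = 192.5.
Hole:
Apply the shoelace formula: 2A = Σ (x_i·y_{i+1} − x_{i+1}·y_i), indices taken mod 5.
A_1→A_2: (-1)(-3) − (0)(-4) = 3
A_2→A_3: (0)(-3) − (4)(-3) = 12
A_3→A_4: (4)(2) − (0)(-3) = 8
A_4→A_5: (0)(-1) − (-2)(2) = 4
A_5→A_1: (-2)(-4) − (-1)(-1) = 7
Σ = 34
Area = |Σ|/2 = 17.
Net area = 192.5 − 17 = 175.5.

175.5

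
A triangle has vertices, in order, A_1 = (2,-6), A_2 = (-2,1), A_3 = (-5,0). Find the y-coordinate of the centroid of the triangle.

Apply the shoelace (surveyor's) formula. First the cross-terms c_i = x_i·y_{i+1} − x_{i+1}·y_i:
  -10, 5, 30  ⇒  2A = 25, A = 12.5.
Then Σ (y_i + y_{i+1})·c_i = -125, so ȳ = -125 / (6·12.5) = -5/3.

-5/3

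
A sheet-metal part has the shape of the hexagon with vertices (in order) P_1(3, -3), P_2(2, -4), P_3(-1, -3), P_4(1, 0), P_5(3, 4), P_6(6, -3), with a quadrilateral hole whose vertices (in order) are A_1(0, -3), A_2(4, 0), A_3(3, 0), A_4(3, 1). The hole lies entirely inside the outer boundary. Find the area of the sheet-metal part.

22.5

Outer boundary:
Σ = (-6) + (-10) + (3) + (4) + (-33) + (-9) = -51
Area = |Σ|/2 = 25.5.
Hole:
A_1→A_2: (0)(0) − (4)(-3) = 12
A_2→A_3: (4)(0) − (3)(0) = 0
A_3→A_4: (3)(1) − (3)(0) = 3
A_4→A_1: (3)(-3) − (0)(1) = -9
Σ = 6
Area = |Σ|/2 = 3.
Net area = 25.5 − 3 = 22.5.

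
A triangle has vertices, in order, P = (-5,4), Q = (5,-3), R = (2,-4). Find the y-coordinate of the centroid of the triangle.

Apply the shoelace formula. First the cross-terms c_i = x_i·y_{i+1} − x_{i+1}·y_i:
  -5, -14, -12  ⇒  2A = -31, A = -15.5.
Then Σ (y_i + y_{i+1})·c_i = 93, so ȳ = 93 / (6·(-15.5)) = -1.

-1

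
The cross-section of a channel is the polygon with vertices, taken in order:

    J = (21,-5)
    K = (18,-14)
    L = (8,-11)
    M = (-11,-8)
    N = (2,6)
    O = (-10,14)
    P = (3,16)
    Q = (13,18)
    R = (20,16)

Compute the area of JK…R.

Apply the shoelace (surveyor's) formula: 2A = Σ (x_i·y_{i+1} − x_{i+1}·y_i), indices taken mod 9.
Cross-terms: -204, -86, -185, -50, 88, -202, -154, -152, -436  ⇒  Σ = -1381
Area = |Σ|/2 = 690.5.

690.5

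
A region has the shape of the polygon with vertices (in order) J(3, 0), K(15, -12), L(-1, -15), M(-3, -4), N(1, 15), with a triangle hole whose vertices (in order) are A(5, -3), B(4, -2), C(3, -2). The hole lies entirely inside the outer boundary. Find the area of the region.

199.5

Outer boundary:
Apply the shoelace formula: 2A = Σ (x_i·y_{i+1} − x_{i+1}·y_i), indices taken mod 5.
Σ = (-36) + (-237) + (-41) + (-41) + (-45) = -400
Area = |Σ|/2 = 200.
Hole:
Apply the shoelace formula: 2A = Σ (x_i·y_{i+1} − x_{i+1}·y_i), indices taken mod 3.
Σ = (2) + (-2) + (1) = 1
Area = |Σ|/2 = 0.5.
Net area = 200 − 0.5 = 199.5.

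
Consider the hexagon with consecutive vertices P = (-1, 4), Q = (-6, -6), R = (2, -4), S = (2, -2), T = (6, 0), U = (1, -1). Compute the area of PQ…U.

39.5

P→Q: (-1)(-6) − (-6)(4) = 30
Q→R: (-6)(-4) − (2)(-6) = 36
R→S: (2)(-2) − (2)(-4) = 4
S→T: (2)(0) − (6)(-2) = 12
T→U: (6)(-1) − (1)(0) = -6
U→P: (1)(4) − (-1)(-1) = 3
Σ = 79
Area = |Σ|/2 = 39.5.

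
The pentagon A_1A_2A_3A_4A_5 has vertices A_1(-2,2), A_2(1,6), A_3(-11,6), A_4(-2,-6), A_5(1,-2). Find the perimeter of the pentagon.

|A_1A_2| = √((3)² + (4)²) = √25 = 5
|A_2A_3| = √((-12)² + (0)²) = √144 = 12
|A_3A_4| = √((9)² + (-12)²) = √225 = 15
|A_4A_5| = √((3)² + (4)²) = √25 = 5
|A_5A_1| = √((-3)² + (4)²) = √25 = 5
Perimeter = 5 + 12 + 15 + 5 + 5 = 42.

42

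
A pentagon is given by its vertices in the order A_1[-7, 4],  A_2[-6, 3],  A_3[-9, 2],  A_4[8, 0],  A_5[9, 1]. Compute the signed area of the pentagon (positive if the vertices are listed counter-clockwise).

Apply Gauss's area formula: 2A = Σ (x_i·y_{i+1} − x_{i+1}·y_i), indices taken mod 5.
Σ = (3) + (15) + (-16) + (8) + (43) = 53
Signed area = Σ/2 = 26.5 (positive ⇒ counter-clockwise traversal).

26.5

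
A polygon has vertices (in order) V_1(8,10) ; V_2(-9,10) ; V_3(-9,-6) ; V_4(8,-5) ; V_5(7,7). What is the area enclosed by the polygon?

Σ = (170) + (144) + (93) + (91) + (14) = 512
Area = |Σ|/2 = 256.

256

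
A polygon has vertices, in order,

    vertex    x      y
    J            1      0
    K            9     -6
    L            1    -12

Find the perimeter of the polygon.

32

|JK| = √((8)² + (-6)²) = √100 = 10
|KL| = √((-8)² + (-6)²) = √100 = 10
|LJ| = √((0)² + (12)²) = √144 = 12
Perimeter = 10 + 10 + 12 = 32.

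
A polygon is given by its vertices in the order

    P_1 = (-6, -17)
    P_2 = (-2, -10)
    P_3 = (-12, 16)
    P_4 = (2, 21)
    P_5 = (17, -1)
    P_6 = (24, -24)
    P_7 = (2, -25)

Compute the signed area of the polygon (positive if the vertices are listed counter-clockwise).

Apply the shoelace (surveyor's) formula: 2A = Σ (x_i·y_{i+1} − x_{i+1}·y_i), indices taken mod 7.
Σ = (26) + (-152) + (-284) + (-359) + (-384) + (-552) + (-184) = -1889
Signed area = Σ/2 = -944.5 (negative ⇒ clockwise traversal).

-944.5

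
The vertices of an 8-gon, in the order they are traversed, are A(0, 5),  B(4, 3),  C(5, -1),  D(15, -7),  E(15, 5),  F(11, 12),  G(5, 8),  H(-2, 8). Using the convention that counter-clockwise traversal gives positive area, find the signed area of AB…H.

Cross-terms: -20, -19, -20, 180, 125, 28, 56, -10  ⇒  Σ = 320
Signed area = Σ/2 = 160 (positive ⇒ counter-clockwise traversal).

160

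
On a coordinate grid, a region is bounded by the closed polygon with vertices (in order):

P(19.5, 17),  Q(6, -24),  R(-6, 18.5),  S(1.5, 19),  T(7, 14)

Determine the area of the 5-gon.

505.375

Apply the surveyor's formula: 2A = Σ (x_i·y_{i+1} − x_{i+1}·y_i), indices taken mod 5.
Σ = (-570) + (-33) + (-141.75) + (-112) + (-154) = -1010.75
Area = |Σ|/2 = 505.375.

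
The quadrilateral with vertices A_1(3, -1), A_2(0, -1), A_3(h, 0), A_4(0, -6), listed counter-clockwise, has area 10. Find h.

Write out the shoelace sum; only the two edges meeting at A_3 involve h:
2·Area = [(0·0 − h·(-1)) + (h·(-6) − 0·0)] + 15
       = -5·h + 15 = 20
⇒ h = -1.

-1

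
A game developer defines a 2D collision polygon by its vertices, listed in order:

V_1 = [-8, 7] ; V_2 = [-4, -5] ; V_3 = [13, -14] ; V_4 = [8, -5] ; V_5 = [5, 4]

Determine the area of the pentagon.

180

Apply the surveyor's formula: 2A = Σ (x_i·y_{i+1} − x_{i+1}·y_i), indices taken mod 5.
Σ = (68) + (121) + (47) + (57) + (67) = 360
Area = |Σ|/2 = 180.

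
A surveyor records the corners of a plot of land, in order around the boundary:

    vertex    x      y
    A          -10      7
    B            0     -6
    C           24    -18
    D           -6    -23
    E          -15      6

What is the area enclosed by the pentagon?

Σ = (60) + (144) + (-660) + (-381) + (-45) = -882
Area = |Σ|/2 = 441.

441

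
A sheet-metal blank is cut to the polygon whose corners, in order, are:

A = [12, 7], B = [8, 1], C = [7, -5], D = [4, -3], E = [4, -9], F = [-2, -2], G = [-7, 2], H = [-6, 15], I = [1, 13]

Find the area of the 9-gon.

Cross-terms: -44, -47, -1, -24, -26, -18, -93, -93, -149  ⇒  Σ = -495
Area = |Σ|/2 = 247.5.

247.5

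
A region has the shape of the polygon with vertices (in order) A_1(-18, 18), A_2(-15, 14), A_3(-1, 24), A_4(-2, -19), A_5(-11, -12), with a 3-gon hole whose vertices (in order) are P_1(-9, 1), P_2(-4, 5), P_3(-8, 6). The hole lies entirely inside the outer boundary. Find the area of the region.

Outer boundary:
Apply the surveyor's formula: 2A = Σ (x_i·y_{i+1} − x_{i+1}·y_i), indices taken mod 5.
Cross-terms: 18, -346, 67, -185, -414  ⇒  Σ = -860
Area = |Σ|/2 = 430.
Hole:
Apply the shoelace (surveyor's) formula: 2A = Σ (x_i·y_{i+1} − x_{i+1}·y_i), indices taken mod 3.
Σ = (-41) + (16) + (46) = 21
Area = |Σ|/2 = 10.5.
Net area = 430 − 10.5 = 419.5.

419.5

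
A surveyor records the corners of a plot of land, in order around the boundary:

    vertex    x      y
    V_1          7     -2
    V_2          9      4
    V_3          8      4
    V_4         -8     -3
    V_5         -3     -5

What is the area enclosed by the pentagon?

65

Apply the shoelace (surveyor's) formula: 2A = Σ (x_i·y_{i+1} − x_{i+1}·y_i), indices taken mod 5.
Σ = (46) + (4) + (8) + (31) + (41) = 130
Area = |Σ|/2 = 65.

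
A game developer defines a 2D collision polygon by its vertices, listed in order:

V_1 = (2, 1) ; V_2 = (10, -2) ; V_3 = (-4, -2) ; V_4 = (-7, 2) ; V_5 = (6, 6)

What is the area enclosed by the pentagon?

62

Apply the shoelace formula: 2A = Σ (x_i·y_{i+1} − x_{i+1}·y_i), indices taken mod 5.
V_1→V_2: (2)(-2) − (10)(1) = -14
V_2→V_3: (10)(-2) − (-4)(-2) = -28
V_3→V_4: (-4)(2) − (-7)(-2) = -22
V_4→V_5: (-7)(6) − (6)(2) = -54
V_5→V_1: (6)(1) − (2)(6) = -6
Σ = -124
Area = |Σ|/2 = 62.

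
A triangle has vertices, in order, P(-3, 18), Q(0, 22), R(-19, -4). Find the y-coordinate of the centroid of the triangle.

12

Apply Gauss's area formula. First the cross-terms c_i = x_i·y_{i+1} − x_{i+1}·y_i:
  -66, 418, -354  ⇒  2A = -2, A = -1.
Then Σ (y_i + y_{i+1})·c_i = -72, so ȳ = -72 / (6·(-1)) = 12.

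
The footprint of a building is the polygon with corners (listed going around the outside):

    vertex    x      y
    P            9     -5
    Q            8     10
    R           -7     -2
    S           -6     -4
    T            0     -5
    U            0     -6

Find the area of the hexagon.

142

Apply the surveyor's formula: 2A = Σ (x_i·y_{i+1} − x_{i+1}·y_i), indices taken mod 6.
Σ = (130) + (54) + (16) + (30) + (0) + (54) = 284
Area = |Σ|/2 = 142.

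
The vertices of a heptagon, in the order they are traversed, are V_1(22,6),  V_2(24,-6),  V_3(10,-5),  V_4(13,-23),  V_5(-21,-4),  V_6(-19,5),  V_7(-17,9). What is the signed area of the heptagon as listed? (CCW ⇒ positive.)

-801.5

Cross-terms: -276, -60, -165, -535, -181, -86, -300  ⇒  Σ = -1603
Signed area = Σ/2 = -801.5 (negative ⇒ clockwise traversal).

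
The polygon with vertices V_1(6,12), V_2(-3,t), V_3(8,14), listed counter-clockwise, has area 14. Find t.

Write out the shoelace sum; only the two edges meeting at V_2 involve t:
2·Area = [(6·t − (-3)·12) + ((-3)·14 − 8·t)] + 12
       = -2·t + 6 = 28
⇒ t = -11.

-11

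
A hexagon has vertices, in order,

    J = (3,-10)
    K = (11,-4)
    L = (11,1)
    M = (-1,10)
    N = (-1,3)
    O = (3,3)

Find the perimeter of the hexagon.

|JK| = √((8)² + (6)²) = √100 = 10
|KL| = √((0)² + (5)²) = √25 = 5
|LM| = √((-12)² + (9)²) = √225 = 15
|MN| = √((0)² + (-7)²) = √49 = 7
|NO| = √((4)² + (0)²) = √16 = 4
|OJ| = √((0)² + (-13)²) = √169 = 13
Perimeter = 10 + 5 + 15 + 7 + 4 + 13 = 54.

54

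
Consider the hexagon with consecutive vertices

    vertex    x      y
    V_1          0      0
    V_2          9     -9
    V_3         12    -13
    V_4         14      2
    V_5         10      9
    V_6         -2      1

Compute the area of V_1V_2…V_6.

Σ = (0) + (-9) + (206) + (106) + (28) + (0) = 331
Area = |Σ|/2 = 165.5.

165.5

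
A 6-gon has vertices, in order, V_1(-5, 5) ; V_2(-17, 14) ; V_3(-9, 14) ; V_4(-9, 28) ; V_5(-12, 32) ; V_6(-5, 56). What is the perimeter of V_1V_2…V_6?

|V_1V_2| = √((-12)² + (9)²) = √225 = 15
|V_2V_3| = √((8)² + (0)²) = √64 = 8
|V_3V_4| = √((0)² + (14)²) = √196 = 14
|V_4V_5| = √((-3)² + (4)²) = √25 = 5
|V_5V_6| = √((7)² + (24)²) = √625 = 25
|V_6V_1| = √((0)² + (-51)²) = √2601 = 51
Perimeter = 15 + 8 + 14 + 5 + 25 + 51 = 118.

118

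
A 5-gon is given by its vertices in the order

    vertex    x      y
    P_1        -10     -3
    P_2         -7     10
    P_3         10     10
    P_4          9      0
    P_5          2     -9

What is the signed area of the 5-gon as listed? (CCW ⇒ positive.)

-279

Apply Gauss's area formula: 2A = Σ (x_i·y_{i+1} − x_{i+1}·y_i), indices taken mod 5.
Cross-terms: -121, -170, -90, -81, -96  ⇒  Σ = -558
Signed area = Σ/2 = -279 (negative ⇒ clockwise traversal).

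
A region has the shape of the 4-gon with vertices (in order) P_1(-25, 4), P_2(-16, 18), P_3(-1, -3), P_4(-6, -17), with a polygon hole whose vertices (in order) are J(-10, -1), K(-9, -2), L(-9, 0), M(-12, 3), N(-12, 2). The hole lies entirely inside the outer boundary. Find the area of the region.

380

Outer boundary:
Σ = (-386) + (66) + (-1) + (-449) = -770
Area = |Σ|/2 = 385.
Hole:
Apply the shoelace formula: 2A = Σ (x_i·y_{i+1} − x_{i+1}·y_i), indices taken mod 5.
Σ = (11) + (-18) + (-27) + (12) + (32) = 10
Area = |Σ|/2 = 5.
Net area = 385 − 5 = 380.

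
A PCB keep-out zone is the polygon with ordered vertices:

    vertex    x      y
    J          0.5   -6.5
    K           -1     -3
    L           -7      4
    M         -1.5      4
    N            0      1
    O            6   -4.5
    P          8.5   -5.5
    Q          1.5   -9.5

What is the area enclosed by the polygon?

67.375

Apply the shoelace formula: 2A = Σ (x_i·y_{i+1} − x_{i+1}·y_i), indices taken mod 8.
Σ = (-8) + (-25) + (-22) + (-1.5) + (-6) + (5.25) + (-72.5) + (-5) = -134.75
Area = |Σ|/2 = 67.375.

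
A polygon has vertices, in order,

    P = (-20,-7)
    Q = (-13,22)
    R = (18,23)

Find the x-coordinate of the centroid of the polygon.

-5

Apply the shoelace formula. First the cross-terms c_i = x_i·y_{i+1} − x_{i+1}·y_i:
  -531, -695, 334  ⇒  2A = -892, A = -446.
Then Σ (x_i + x_{i+1})·c_i = 13380, so x̄ = 13380 / (6·(-446)) = -5.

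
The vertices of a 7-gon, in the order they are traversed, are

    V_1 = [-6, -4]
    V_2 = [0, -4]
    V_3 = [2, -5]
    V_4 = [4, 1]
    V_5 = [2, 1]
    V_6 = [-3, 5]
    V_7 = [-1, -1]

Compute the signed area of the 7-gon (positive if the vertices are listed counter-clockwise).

37.5

Apply the shoelace formula: 2A = Σ (x_i·y_{i+1} − x_{i+1}·y_i), indices taken mod 7.
Σ = (24) + (8) + (22) + (2) + (13) + (8) + (-2) = 75
Signed area = Σ/2 = 37.5 (positive ⇒ counter-clockwise traversal).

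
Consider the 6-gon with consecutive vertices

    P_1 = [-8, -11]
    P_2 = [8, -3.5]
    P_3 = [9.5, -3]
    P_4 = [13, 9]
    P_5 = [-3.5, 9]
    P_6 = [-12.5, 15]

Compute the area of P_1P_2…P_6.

Apply Gauss's area formula: 2A = Σ (x_i·y_{i+1} − x_{i+1}·y_i), indices taken mod 6.
P_1→P_2: (-8)(-3.5) − (8)(-11) = 116
P_2→P_3: (8)(-3) − (9.5)(-3.5) = 9.25
P_3→P_4: (9.5)(9) − (13)(-3) = 124.5
P_4→P_5: (13)(9) − (-3.5)(9) = 148.5
P_5→P_6: (-3.5)(15) − (-12.5)(9) = 60
P_6→P_1: (-12.5)(-11) − (-8)(15) = 257.5
Σ = 715.75
Area = |Σ|/2 = 357.875.

357.875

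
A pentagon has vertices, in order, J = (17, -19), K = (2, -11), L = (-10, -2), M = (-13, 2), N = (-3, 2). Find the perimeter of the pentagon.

76

|JK| = √((-15)² + (8)²) = √289 = 17
|KL| = √((-12)² + (9)²) = √225 = 15
|LM| = √((-3)² + (4)²) = √25 = 5
|MN| = √((10)² + (0)²) = √100 = 10
|NJ| = √((20)² + (-21)²) = √841 = 29
Perimeter = 17 + 15 + 5 + 10 + 29 = 76.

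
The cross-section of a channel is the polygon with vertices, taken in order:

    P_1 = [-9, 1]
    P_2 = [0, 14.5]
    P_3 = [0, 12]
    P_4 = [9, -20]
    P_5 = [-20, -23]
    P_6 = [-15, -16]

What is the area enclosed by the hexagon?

Apply Gauss's area formula: 2A = Σ (x_i·y_{i+1} − x_{i+1}·y_i), indices taken mod 6.
Σ = (-130.5) + (0) + (-108) + (-607) + (-25) + (-159) = -1029.5
Area = |Σ|/2 = 514.75.

514.75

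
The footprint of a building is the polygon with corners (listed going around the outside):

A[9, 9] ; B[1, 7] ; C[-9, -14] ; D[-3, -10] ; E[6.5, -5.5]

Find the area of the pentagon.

170.25

Apply the shoelace (surveyor's) formula: 2A = Σ (x_i·y_{i+1} − x_{i+1}·y_i), indices taken mod 5.
Σ = (54) + (49) + (48) + (81.5) + (108) = 340.5
Area = |Σ|/2 = 170.25.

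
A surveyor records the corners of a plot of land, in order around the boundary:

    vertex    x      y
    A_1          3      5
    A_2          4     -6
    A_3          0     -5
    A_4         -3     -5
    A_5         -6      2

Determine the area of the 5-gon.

A_1→A_2: (3)(-6) − (4)(5) = -38
A_2→A_3: (4)(-5) − (0)(-6) = -20
A_3→A_4: (0)(-5) − (-3)(-5) = -15
A_4→A_5: (-3)(2) − (-6)(-5) = -36
A_5→A_1: (-6)(5) − (3)(2) = -36
Σ = -145
Area = |Σ|/2 = 72.5.

72.5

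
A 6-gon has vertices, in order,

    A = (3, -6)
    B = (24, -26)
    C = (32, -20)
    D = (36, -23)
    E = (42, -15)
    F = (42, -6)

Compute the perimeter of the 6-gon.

|AB| = √((21)² + (-20)²) = √841 = 29
|BC| = √((8)² + (6)²) = √100 = 10
|CD| = √((4)² + (-3)²) = √25 = 5
|DE| = √((6)² + (8)²) = √100 = 10
|EF| = √((0)² + (9)²) = √81 = 9
|FA| = √((-39)² + (0)²) = √1521 = 39
Perimeter = 29 + 10 + 5 + 10 + 9 + 39 = 102.

102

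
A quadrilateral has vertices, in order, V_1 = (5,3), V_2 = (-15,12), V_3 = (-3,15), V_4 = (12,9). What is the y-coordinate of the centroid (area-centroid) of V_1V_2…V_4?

Apply the shoelace (surveyor's) formula. First the cross-terms c_i = x_i·y_{i+1} − x_{i+1}·y_i:
  105, -189, -207, -9  ⇒  2A = -300, A = -150.
Then Σ (y_i + y_{i+1})·c_i = -8604, so ȳ = -8604 / (6·(-150)) = 9.56.

9.56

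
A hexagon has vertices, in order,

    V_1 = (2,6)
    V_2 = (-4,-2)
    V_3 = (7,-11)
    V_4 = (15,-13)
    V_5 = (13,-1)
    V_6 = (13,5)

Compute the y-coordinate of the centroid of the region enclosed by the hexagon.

-591/226

Apply the shoelace (surveyor's) formula. First the cross-terms c_i = x_i·y_{i+1} − x_{i+1}·y_i:
  20, 58, 74, 154, 78, 68  ⇒  2A = 452, A = 226.
Then Σ (y_i + y_{i+1})·c_i = -3546, so ȳ = -3546 / (6·226) = -591/226.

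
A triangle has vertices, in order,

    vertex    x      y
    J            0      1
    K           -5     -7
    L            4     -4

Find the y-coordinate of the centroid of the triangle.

-10/3

Apply the surveyor's formula. First the cross-terms c_i = x_i·y_{i+1} − x_{i+1}·y_i:
  5, 48, 4  ⇒  2A = 57, A = 28.5.
Then Σ (y_i + y_{i+1})·c_i = -570, so ȳ = -570 / (6·28.5) = -10/3.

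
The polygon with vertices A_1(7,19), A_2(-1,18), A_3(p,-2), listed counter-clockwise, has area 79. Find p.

Write out the shoelace sum; only the two edges meeting at A_3 involve p:
2·Area = [((-1)·(-2) − p·18) + (p·19 − 7·(-2))] + 145
       = 1·p + 161 = 158
⇒ p = -3.

-3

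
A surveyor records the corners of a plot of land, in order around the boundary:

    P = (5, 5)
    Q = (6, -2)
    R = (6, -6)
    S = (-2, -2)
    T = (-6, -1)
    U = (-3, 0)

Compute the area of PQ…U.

58

Apply the shoelace (surveyor's) formula: 2A = Σ (x_i·y_{i+1} − x_{i+1}·y_i), indices taken mod 6.
Σ = (-40) + (-24) + (-24) + (-10) + (-3) + (-15) = -116
Area = |Σ|/2 = 58.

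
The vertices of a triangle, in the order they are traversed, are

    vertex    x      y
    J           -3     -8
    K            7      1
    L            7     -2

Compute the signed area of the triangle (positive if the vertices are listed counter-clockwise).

Apply Gauss's area formula: 2A = Σ (x_i·y_{i+1} − x_{i+1}·y_i), indices taken mod 3.
Σ = (53) + (-21) + (-62) = -30
Signed area = Σ/2 = -15 (negative ⇒ clockwise traversal).

-15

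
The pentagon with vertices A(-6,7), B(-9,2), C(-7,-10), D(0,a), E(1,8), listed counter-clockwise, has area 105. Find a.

The doubled signed area Σ (x_i y_{i+1} − x_{i+1} y_i) is linear in a.
With a=0 it equals 210; the coefficient of a is -8 (from the two edges through D).
So -8·a + 210 = 2·105 = 210 ⇒ a = 0.

0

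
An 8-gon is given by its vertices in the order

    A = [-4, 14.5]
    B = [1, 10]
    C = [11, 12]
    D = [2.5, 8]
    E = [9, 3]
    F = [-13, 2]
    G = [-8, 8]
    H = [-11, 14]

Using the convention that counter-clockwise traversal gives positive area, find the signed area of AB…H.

Apply Gauss's area formula: 2A = Σ (x_i·y_{i+1} − x_{i+1}·y_i), indices taken mod 8.
Σ = (-54.5) + (-98) + (58) + (-64.5) + (57) + (-88) + (-24) + (-103.5) = -317.5
Signed area = Σ/2 = -158.75 (negative ⇒ clockwise traversal).

-158.75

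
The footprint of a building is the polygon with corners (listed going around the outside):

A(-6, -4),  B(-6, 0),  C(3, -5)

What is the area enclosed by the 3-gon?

Σ = (-24) + (30) + (-42) = -36
Area = |Σ|/2 = 18.

18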